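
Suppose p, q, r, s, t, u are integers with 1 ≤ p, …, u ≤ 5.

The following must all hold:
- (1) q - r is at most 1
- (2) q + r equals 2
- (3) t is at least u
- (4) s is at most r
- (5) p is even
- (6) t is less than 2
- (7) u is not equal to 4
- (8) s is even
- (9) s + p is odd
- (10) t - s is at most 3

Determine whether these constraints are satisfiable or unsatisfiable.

Unsatisfiable

Constraint 8 makes s even and constraint 5 makes p even, so s + p must be even. Constraint 9 says s + p is odd — contradiction.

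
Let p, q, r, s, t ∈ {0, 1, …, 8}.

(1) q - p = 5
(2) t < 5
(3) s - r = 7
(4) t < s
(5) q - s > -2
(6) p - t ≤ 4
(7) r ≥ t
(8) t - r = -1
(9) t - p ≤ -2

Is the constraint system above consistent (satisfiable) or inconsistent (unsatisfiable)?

Try p = 3, q = 8, r = 1, s = 8, t = 0.
Check constraint 1: q - p = 5; constraint 3: s - r = 7; constraint 5: q - s = 0. The remaining constraints are straightforward to verify.

Satisfiable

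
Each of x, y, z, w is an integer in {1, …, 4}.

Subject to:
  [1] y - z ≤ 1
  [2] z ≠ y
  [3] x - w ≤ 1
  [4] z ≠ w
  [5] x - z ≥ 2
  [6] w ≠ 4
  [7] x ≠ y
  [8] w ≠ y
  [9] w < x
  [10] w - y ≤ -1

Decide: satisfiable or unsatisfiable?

Unsatisfiable

Constraints 1, 3, 5, and 10 give y − w ≥ 1, w − x ≥ -1, x − z ≥ 2, z − y ≥ -1.
Adding all 4 inequalities: the left sides telescope to 0, and the right sides sum to 1 + (-1) + 2 + (-1) = 1. So 0 ≥ 1, which is false.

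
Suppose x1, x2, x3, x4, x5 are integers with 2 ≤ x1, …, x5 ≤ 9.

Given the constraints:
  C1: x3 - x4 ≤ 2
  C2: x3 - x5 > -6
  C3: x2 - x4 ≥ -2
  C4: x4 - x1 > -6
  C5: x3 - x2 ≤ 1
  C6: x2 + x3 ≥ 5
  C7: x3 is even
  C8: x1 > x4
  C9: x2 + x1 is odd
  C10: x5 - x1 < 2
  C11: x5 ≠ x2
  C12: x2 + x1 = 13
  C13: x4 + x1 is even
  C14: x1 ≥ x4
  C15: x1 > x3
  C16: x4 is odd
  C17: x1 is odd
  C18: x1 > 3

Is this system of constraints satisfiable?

Satisfiable

Take x1 = 9, x2 = 4, x3 = 4, x4 = 5, x5 = 8. Then constraint 1: x3 - x4 = -1; constraint 2: x3 - x5 = -4, and every other listed constraint is also met.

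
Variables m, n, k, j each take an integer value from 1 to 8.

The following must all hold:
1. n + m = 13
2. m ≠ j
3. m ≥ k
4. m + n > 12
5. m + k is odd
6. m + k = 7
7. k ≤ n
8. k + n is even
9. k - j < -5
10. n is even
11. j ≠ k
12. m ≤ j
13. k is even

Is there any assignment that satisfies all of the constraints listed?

Satisfiable

Setting (m, n, k, j) = (5, 8, 2, 8) satisfies everything: constraint 1: n + m = 13; constraint 4: m + n = 13; constraint 6: m + k = 7, and the others follow.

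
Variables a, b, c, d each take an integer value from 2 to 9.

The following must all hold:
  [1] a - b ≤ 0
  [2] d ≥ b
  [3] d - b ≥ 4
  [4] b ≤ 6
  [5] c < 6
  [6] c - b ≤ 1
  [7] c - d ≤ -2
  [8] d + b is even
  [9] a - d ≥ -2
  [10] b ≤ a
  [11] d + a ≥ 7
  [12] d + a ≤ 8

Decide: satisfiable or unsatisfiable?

Unsatisfiable

Constraints 1, 3, and 9 give d − b ≥ 4, b − a ≥ 0, a − d ≥ -2.
Adding all 3 inequalities: the left sides telescope to 0, and the right sides sum to 4 + 0 + (-2) = 2. So 0 ≥ 2, which is false.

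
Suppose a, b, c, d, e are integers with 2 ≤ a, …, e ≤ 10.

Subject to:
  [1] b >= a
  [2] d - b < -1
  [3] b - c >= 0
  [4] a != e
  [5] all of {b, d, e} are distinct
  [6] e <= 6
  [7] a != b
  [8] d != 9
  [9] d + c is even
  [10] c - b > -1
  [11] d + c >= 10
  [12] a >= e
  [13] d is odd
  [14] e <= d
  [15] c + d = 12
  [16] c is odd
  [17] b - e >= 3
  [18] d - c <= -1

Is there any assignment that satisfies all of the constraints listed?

Try a = 5, b = 7, c = 7, d = 5, e = 2.
Check constraint 2: d - b = -2; constraint 3: b - c = 0; constraint 10: c - b = 0. The remaining constraints are straightforward to verify.

Satisfiable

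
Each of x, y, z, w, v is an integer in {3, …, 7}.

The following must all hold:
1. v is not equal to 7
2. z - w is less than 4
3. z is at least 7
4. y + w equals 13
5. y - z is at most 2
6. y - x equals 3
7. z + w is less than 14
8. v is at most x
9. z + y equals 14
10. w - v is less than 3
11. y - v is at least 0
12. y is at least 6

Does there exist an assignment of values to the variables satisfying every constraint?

Setting (x, y, z, w, v) = (4, 7, 7, 6, 4) satisfies everything: constraint 2: z - w = 1; constraint 4: y + w = 13, and the others follow.

Satisfiable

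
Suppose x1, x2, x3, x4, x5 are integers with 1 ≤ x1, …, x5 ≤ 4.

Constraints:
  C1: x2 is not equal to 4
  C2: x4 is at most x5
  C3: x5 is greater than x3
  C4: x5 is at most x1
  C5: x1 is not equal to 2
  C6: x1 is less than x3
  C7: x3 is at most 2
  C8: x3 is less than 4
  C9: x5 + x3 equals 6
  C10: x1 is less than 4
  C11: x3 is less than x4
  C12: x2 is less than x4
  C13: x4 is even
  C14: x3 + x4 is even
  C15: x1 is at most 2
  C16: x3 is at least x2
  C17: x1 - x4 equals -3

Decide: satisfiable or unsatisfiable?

Unsatisfiable

From constraints 4 and 15: x5 ≤ x1 ≤ 2. From constraint 7: x3 ≤ 2. Hence x5 + x3 ≤ 4. But constraint 9 requires x5 + x3 = 6, and 6 > 4. Contradiction.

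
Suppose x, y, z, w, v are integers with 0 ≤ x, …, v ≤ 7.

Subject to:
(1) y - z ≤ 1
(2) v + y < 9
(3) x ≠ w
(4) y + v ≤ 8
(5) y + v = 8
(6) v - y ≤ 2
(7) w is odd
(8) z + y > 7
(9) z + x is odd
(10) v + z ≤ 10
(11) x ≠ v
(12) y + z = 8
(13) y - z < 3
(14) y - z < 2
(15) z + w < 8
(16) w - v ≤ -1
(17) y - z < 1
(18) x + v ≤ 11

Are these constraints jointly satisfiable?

The assignment x = 5, y = 4, z = 4, w = 1, v = 4 works:
  constraint 1 holds since y - z = 0.
  constraint 2 holds since v + y = 8.
  constraint 4 holds since y + v = 8.
The rest check out directly.

Satisfiable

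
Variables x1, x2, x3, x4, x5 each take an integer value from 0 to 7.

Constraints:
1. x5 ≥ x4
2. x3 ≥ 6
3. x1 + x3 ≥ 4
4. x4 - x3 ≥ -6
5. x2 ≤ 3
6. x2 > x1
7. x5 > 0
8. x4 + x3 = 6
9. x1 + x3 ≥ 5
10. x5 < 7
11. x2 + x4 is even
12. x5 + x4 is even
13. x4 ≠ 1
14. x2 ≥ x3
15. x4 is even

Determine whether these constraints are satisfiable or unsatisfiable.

From constraint 2: x3 ≥ 6. From constraints 5 and 14: x3 ≤ x2 and x2 ≤ 3, so x3 ≤ 3. But 3 < 6, so no value of x3 works.

Unsatisfiable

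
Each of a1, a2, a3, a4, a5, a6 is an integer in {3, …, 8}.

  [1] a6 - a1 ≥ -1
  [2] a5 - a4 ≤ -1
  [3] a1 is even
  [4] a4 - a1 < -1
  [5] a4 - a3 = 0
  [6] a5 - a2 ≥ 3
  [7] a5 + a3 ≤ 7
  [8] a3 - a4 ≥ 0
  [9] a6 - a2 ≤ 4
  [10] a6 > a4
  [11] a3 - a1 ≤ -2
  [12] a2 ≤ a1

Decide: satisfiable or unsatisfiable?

Unsatisfiable

Constraints 1, 2, 6, 8, 9, and 11 give a4 − a5 ≥ 1, a5 − a2 ≥ 3, a2 − a6 ≥ -4, a6 − a1 ≥ -1, a1 − a3 ≥ 2, a3 − a4 ≥ 0.
Adding all 6 inequalities: the left sides telescope to 0, and the right sides sum to 1 + 3 + (-4) + (-1) + 2 + 0 = 1. So 0 ≥ 1, which is false.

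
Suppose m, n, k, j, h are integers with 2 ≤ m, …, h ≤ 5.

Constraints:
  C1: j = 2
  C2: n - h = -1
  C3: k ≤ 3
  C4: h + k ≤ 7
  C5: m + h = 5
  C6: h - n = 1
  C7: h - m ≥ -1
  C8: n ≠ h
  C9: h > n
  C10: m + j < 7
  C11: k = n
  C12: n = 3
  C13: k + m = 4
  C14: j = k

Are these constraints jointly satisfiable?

Unsatisfiable

Constraint 1 fixes j = 2 and constraint 12 fixes n = 3. Constraints 11 and 14 give j = k = n, so j = n. But 2 ≠ 3 — contradiction.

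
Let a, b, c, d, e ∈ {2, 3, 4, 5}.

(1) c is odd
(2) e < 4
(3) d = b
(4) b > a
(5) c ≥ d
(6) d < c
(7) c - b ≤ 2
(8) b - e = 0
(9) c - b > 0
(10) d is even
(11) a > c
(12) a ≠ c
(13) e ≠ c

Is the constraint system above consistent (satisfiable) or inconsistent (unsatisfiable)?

Constraints 4, 9, and 11 give a < b, b < c, c < a. Chaining: a < b < c < a, which forces a < a — impossible.

Unsatisfiable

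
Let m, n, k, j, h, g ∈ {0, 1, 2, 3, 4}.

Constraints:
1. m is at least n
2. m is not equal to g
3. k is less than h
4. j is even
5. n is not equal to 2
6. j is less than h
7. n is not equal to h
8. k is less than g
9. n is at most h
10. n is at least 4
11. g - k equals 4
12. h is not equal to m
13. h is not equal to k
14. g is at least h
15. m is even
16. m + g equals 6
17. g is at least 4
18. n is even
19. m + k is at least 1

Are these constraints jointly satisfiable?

Unsatisfiable

From constraints 1 and 10: m ≥ n ≥ 4. From constraint 17: g ≥ 4. Hence m + g ≥ 8. But constraint 16 requires m + g = 6, and 6 < 8. Contradiction.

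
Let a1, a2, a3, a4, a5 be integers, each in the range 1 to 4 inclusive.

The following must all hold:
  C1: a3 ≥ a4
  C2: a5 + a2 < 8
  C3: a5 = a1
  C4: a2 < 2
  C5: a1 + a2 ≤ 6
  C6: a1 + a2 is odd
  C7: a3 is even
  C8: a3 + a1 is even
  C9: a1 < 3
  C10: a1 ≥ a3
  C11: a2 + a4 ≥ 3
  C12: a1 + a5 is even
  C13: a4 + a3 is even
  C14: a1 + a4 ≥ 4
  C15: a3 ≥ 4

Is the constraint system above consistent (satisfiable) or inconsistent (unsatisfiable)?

Unsatisfiable

From constraints 10 and 15: a1 ≥ a3 and a3 ≥ 4, so a1 ≥ 4. From constraint 9: a1 ≤ 2. But 2 < 4, so no value of a1 works.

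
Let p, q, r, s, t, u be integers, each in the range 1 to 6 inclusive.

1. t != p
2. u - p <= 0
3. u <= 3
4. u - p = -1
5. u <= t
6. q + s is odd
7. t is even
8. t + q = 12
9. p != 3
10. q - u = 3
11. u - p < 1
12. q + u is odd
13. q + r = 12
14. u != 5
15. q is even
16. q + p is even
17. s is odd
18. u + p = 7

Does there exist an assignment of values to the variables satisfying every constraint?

Try p = 4, q = 6, r = 6, s = 1, t = 6, u = 3.
Check constraint 2: u - p = -1; constraint 4: u - p = -1; constraint 8: t + q = 12. The remaining constraints are straightforward to verify.

Satisfiable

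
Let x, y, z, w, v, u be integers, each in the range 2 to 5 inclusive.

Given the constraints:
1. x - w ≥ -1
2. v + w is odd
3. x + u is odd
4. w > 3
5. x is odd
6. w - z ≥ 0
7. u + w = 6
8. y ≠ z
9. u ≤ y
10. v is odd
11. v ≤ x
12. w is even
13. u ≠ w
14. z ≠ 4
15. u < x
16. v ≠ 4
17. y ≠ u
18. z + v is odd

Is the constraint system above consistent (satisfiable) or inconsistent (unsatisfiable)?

Take x = 3, y = 5, z = 2, w = 4, v = 3, u = 2. Then constraint 1: x - w = -1; constraint 6: w - z = 2, and every other listed constraint is also met.

Satisfiable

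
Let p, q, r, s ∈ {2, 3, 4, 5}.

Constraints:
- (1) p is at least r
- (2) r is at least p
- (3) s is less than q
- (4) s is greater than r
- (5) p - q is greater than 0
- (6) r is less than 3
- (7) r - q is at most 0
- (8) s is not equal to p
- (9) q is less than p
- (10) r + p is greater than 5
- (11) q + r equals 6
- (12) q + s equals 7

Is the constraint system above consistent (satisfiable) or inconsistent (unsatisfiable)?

Constraints 2, 3, 4, and 5 give q < p, p ≤ r, r < s, s < q. Chaining: q < p ≤ r < s < q, which forces q < q — impossible.

Unsatisfiable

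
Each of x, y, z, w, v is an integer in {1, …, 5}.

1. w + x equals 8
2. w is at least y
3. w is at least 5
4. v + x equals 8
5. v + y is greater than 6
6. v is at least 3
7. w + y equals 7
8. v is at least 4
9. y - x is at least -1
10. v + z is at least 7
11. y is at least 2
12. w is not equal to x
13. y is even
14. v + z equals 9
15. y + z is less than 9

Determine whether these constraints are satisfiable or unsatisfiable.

Satisfiable

Setting (x, y, z, w, v) = (3, 2, 4, 5, 5) satisfies everything: constraint 1: w + x = 8; constraint 4: v + x = 8; constraint 5: v + y = 7, and the others follow.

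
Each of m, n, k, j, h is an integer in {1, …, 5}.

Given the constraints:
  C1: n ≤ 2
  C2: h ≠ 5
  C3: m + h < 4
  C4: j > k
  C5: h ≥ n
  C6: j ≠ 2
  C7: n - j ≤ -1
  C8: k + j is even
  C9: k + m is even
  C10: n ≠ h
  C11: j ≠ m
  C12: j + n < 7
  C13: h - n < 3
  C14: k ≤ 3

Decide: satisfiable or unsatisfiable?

Satisfiable

Take m = 1, n = 1, k = 1, j = 5, h = 2. Then constraint 3: m + h = 3; constraint 7: n - j = -4; constraint 12: j + n = 6, and every other listed constraint is also met.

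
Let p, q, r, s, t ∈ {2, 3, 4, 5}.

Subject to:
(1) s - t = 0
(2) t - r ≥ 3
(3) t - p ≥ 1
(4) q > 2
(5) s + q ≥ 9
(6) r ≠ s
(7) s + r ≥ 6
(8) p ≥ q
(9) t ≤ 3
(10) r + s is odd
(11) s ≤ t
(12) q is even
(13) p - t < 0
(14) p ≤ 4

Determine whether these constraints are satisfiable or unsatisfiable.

Unsatisfiable

From constraints 9 and 11: s ≤ t ≤ 3. From constraints 8 and 14: q ≤ p ≤ 4. Hence s + q ≤ 7. But constraint 5 requires s + q ≥ 9, and 9 > 7. Contradiction.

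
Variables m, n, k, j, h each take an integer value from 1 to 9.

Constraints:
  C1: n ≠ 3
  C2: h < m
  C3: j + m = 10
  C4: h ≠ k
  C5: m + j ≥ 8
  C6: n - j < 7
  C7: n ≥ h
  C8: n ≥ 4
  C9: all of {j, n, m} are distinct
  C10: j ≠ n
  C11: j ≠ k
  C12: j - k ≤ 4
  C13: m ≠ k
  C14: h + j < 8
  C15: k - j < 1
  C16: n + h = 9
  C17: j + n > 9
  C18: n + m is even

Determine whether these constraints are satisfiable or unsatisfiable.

Satisfiable

Setting (m, n, k, j, h) = (6, 8, 2, 4, 1) satisfies everything: constraint 3: j + m = 10; constraint 5: m + j = 10, and the others follow.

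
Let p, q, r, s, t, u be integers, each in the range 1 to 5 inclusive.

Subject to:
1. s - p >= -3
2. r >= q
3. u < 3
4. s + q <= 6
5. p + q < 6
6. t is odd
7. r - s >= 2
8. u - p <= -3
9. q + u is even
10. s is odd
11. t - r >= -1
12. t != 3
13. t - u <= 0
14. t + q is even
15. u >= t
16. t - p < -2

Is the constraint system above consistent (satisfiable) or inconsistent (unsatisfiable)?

Constraints 1, 7, 8, 11, and 13 give p − u ≥ 3, u − t ≥ 0, t − r ≥ -1, r − s ≥ 2, s − p ≥ -3.
Adding all 5 inequalities: the left sides telescope to 0, and the right sides sum to 3 + 0 + (-1) + 2 + (-3) = 1. So 0 ≥ 1, which is false.

Unsatisfiable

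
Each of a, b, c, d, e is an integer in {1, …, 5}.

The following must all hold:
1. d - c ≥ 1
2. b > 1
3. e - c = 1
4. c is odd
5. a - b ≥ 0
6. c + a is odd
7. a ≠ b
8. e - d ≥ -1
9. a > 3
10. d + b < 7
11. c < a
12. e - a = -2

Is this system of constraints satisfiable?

Satisfiable

Try a = 4, b = 2, c = 1, d = 2, e = 2.
Check constraint 1: d - c = 1; constraint 3: e - c = 1. The remaining constraints are straightforward to verify.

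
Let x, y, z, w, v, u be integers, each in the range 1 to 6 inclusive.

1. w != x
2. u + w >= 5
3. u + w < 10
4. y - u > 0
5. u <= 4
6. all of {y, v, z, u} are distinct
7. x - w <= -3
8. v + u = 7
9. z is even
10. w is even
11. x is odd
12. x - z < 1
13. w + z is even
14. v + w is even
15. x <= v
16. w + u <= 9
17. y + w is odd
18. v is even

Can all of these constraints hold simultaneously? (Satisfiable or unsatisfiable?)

Satisfiable

The assignment x = 1, y = 3, z = 2, w = 6, v = 6, u = 1 works:
  constraint 2 holds since u + w = 7.
  constraint 3 holds since u + w = 7.
  constraint 4 holds since y - u = 2.
The rest check out directly.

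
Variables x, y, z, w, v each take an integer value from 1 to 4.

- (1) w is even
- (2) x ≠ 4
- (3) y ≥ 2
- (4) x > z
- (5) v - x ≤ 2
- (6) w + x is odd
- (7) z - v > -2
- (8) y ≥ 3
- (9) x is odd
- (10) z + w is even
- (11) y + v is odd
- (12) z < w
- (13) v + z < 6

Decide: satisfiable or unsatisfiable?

Satisfiable

Setting (x, y, z, w, v) = (3, 4, 2, 4, 3) satisfies everything: constraint 5: v - x = 0; constraint 7: z - v = -1; constraint 13: v + z = 5, and the others follow.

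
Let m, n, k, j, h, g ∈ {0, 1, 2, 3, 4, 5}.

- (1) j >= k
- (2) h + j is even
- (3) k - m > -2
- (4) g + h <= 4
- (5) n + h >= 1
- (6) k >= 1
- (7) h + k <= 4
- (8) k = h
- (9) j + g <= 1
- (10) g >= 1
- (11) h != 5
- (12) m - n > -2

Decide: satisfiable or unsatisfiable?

From constraints 1 and 6: j ≥ k ≥ 1. From constraint 10: g ≥ 1. Hence j + g ≥ 2. But constraint 9 requires j + g ≤ 1, and 1 < 2. Contradiction.

Unsatisfiable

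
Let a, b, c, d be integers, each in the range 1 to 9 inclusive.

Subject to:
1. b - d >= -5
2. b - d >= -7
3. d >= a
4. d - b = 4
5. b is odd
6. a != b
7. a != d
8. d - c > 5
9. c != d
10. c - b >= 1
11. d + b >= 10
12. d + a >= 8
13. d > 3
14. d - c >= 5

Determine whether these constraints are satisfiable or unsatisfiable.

Constraints 1, 10, and 14 give c − b ≥ 1, b − d ≥ -5, d − c ≥ 5.
Adding all 3 inequalities: the left sides telescope to 0, and the right sides sum to 1 + (-5) + 5 = 1. So 0 ≥ 1, which is false.

Unsatisfiable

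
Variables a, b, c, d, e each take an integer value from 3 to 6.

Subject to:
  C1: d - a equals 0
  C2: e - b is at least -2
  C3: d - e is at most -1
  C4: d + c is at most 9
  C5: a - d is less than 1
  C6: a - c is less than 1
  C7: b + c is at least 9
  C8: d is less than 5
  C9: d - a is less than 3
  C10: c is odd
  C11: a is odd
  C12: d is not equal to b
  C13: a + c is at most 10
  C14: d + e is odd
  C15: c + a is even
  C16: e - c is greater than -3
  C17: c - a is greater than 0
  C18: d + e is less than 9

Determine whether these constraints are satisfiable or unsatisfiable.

Satisfiable

The assignment a = 3, b = 5, c = 5, d = 3, e = 4 works:
  constraint 1 holds since d - a = 0.
  constraint 2 holds since e - b = -1.
The rest check out directly.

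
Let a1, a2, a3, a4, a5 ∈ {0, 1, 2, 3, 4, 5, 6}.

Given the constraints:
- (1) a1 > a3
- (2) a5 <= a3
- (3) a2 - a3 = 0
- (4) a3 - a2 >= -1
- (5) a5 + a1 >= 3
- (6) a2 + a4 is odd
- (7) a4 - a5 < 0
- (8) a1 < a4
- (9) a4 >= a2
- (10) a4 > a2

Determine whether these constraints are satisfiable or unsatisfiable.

Constraints 1, 2, 7, and 8 give a3 < a1, a1 < a4, a4 < a5, a5 ≤ a3. Chaining: a3 < a1 < a4 < a5 ≤ a3, which forces a3 < a3 — impossible.

Unsatisfiable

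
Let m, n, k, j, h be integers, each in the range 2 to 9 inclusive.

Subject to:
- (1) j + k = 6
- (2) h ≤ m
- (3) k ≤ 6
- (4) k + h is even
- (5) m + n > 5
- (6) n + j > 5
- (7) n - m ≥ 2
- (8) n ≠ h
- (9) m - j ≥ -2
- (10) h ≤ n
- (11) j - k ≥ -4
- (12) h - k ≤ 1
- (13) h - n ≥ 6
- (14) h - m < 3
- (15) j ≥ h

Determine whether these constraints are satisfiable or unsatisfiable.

Constraints 7, 9, 11, 12, and 13 give k − h ≥ -1, h − n ≥ 6, n − m ≥ 2, m − j ≥ -2, j − k ≥ -4.
Adding all 5 inequalities: the left sides telescope to 0, and the right sides sum to (-1) + 6 + 2 + (-2) + (-4) = 1. So 0 ≥ 1, which is false.

Unsatisfiable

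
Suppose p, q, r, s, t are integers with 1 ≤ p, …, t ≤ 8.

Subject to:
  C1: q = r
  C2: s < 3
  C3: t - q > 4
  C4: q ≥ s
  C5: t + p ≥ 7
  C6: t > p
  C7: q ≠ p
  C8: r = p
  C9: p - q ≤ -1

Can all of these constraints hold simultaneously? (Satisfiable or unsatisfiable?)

Unsatisfiable

From constraints 1 and 8, q = r = p, so q = p. But constraint 7 says q ≠ p. Contradiction.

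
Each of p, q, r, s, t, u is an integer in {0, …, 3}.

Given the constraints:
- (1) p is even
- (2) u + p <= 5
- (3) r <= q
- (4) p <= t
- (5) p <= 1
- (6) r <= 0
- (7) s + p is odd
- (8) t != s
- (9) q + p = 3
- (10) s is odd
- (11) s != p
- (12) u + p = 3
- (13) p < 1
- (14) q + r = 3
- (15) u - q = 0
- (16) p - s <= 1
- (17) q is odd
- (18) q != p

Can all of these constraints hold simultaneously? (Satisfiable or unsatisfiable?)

The assignment p = 0, q = 3, r = 0, s = 1, t = 3, u = 3 works:
  constraint 2 holds since u + p = 3.
  constraint 9 holds since q + p = 3.
The rest check out directly.

Satisfiable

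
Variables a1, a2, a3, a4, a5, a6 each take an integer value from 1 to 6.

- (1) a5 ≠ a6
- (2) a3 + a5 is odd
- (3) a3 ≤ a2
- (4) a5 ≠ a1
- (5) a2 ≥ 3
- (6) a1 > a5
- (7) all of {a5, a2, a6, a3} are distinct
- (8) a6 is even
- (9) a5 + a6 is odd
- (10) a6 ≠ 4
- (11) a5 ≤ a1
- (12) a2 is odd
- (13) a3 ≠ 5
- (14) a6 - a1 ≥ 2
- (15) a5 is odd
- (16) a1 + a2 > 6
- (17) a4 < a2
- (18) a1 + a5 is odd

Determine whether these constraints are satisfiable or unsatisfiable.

One satisfying assignment is a1 = 4, a2 = 3, a3 = 2, a4 = 2, a5 = 1, a6 = 6.
For the less obvious constraints — constraint 14: a6 - a1 = 2; constraint 16: a1 + a2 = 7 — and the others hold by inspection.

Satisfiable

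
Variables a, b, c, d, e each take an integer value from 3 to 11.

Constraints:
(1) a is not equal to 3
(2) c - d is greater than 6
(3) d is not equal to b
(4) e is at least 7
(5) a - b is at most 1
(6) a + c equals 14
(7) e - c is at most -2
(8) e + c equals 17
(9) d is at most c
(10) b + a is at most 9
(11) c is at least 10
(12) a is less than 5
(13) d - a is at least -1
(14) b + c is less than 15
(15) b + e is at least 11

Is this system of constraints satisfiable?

One satisfying assignment is a = 4, b = 4, c = 10, d = 3, e = 7.
For the less obvious constraints — constraint 2: c - d = 7; constraint 5: a - b = 0 — and the others hold by inspection.

Satisfiable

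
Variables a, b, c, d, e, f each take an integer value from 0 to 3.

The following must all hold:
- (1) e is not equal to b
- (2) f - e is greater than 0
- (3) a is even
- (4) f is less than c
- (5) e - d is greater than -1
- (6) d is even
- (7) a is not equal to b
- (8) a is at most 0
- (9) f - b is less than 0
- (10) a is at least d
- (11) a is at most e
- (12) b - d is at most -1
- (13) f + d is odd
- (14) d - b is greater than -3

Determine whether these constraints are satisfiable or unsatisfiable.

Constraints 2, 9, 10, 11, and 12 give f < b, b < d, d ≤ a, a ≤ e, e < f. Chaining: f < b < d ≤ a ≤ e < f, which forces f < f — impossible.

Unsatisfiable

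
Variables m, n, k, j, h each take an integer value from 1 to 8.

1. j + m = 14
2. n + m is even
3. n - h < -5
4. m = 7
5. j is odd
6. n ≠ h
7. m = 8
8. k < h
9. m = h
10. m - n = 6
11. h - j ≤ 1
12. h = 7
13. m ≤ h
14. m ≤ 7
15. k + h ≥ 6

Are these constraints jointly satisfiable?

Constraint 7 fixes m = 8 and constraint 12 fixes h = 7, but constraint 9 requires m = h. Since 8 ≠ 7, contradiction.

Unsatisfiable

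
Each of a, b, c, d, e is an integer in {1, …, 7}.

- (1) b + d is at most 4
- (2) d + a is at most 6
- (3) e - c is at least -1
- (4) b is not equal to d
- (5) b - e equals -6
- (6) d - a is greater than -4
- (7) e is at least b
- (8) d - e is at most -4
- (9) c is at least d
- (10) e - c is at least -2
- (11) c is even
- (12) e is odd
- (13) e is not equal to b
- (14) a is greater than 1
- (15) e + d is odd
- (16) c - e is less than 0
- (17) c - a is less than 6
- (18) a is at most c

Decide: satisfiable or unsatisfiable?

The assignment a = 3, b = 1, c = 6, d = 2, e = 7 works:
  constraint 1 holds since b + d = 3.
  constraint 2 holds since d + a = 5.
The rest check out directly.

Satisfiable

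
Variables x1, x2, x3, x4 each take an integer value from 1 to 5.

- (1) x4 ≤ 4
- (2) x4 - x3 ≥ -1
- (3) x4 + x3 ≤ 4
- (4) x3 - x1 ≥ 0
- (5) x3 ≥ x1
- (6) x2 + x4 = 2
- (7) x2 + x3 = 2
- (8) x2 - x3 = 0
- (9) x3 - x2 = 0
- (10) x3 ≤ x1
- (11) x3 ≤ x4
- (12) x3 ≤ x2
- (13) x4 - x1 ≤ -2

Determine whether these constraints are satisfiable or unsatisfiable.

Constraints 2, 4, and 13 give x1 − x4 ≥ 2, x4 − x3 ≥ -1, x3 − x1 ≥ 0.
Adding all 3 inequalities: the left sides telescope to 0, and the right sides sum to 2 + (-1) + 0 = 1. So 0 ≥ 1, which is false.

Unsatisfiable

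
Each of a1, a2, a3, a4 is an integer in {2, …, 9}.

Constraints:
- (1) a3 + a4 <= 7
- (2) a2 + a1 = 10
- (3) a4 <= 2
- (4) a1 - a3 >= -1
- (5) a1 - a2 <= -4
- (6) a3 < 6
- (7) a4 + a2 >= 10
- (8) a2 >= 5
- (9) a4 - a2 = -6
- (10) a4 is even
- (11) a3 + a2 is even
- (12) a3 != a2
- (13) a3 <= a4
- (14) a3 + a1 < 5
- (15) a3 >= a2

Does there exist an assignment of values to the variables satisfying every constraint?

From constraints 8 and 15: a3 ≥ a2 and a2 ≥ 5, so a3 ≥ 5. From constraints 3 and 13: a3 ≤ a4 and a4 ≤ 2, so a3 ≤ 2. But 2 < 5, so no value of a3 works.

Unsatisfiable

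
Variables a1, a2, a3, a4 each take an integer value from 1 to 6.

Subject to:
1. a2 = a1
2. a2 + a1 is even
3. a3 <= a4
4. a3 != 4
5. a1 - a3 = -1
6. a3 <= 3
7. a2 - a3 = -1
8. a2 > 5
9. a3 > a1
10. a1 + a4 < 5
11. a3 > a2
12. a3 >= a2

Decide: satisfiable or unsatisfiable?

From constraint 8: a2 ≥ 6. From constraints 6 and 12: a2 ≤ a3 and a3 ≤ 3, so a2 ≤ 3. But 3 < 6, so no value of a2 works.

Unsatisfiable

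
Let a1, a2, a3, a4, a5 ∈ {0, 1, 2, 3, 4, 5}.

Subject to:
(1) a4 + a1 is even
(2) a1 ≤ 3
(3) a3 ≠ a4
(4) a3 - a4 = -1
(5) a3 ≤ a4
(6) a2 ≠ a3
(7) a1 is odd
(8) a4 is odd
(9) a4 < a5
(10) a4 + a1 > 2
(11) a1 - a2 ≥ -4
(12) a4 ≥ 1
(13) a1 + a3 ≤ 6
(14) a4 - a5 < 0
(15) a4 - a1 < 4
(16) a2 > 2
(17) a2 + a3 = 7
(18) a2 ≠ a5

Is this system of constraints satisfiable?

Setting (a1, a2, a3, a4, a5) = (1, 5, 2, 3, 4) satisfies everything: constraint 4: a3 - a4 = -1; constraint 10: a4 + a1 = 4, and the others follow.

Satisfiable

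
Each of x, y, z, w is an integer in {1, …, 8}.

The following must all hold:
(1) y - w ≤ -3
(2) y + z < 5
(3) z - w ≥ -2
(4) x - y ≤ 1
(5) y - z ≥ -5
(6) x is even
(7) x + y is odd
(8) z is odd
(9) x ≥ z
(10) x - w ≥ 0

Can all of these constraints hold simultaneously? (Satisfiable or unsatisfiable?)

Constraints 1, 4, and 10 give w − y ≥ 3, y − x ≥ -1, x − w ≥ 0.
Adding all 3 inequalities: the left sides telescope to 0, and the right sides sum to 3 + (-1) + 0 = 2. So 0 ≥ 2, which is false.

Unsatisfiable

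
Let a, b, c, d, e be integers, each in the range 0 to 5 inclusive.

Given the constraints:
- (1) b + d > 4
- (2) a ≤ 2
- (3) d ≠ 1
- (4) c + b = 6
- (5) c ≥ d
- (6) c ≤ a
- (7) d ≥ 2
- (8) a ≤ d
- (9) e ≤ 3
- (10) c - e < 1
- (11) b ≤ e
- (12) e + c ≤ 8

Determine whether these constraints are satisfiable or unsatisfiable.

Unsatisfiable

From constraints 2 and 6: c ≤ a ≤ 2. From constraints 9 and 11: b ≤ e ≤ 3. Hence c + b ≤ 5. But constraint 4 requires c + b = 6, and 6 > 5. Contradiction.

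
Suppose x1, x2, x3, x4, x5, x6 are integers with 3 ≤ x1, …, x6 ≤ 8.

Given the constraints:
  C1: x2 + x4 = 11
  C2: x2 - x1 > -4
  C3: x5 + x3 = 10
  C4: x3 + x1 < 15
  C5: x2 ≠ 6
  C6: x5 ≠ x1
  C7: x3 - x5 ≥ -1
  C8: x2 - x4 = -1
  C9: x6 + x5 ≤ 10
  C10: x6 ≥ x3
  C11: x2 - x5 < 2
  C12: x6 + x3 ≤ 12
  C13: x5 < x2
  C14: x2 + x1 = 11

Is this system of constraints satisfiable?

Satisfiable

Setting (x1, x2, x3, x4, x5, x6) = (6, 5, 6, 6, 4, 6) satisfies everything: constraint 1: x2 + x4 = 11; constraint 2: x2 - x1 = -1, and the others follow.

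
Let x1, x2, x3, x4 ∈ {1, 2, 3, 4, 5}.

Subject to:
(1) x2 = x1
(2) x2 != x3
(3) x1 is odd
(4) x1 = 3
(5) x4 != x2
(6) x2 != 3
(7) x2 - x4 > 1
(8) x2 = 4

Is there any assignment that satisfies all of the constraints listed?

Unsatisfiable

Constraint 8 fixes x2 = 4 and constraint 4 fixes x1 = 3, but constraint 1 requires x2 = x1. Since 4 ≠ 3, contradiction.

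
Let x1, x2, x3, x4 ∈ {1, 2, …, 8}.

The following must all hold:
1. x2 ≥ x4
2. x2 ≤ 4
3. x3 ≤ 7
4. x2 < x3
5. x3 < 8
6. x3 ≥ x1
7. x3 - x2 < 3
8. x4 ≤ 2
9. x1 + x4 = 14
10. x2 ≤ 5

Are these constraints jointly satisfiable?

From constraints 3 and 6: x1 ≤ x3 ≤ 7. From constraints 1 and 10: x4 ≤ x2 ≤ 5. Hence x1 + x4 ≤ 12. But constraint 9 requires x1 + x4 = 14, and 14 > 12. Contradiction.

Unsatisfiable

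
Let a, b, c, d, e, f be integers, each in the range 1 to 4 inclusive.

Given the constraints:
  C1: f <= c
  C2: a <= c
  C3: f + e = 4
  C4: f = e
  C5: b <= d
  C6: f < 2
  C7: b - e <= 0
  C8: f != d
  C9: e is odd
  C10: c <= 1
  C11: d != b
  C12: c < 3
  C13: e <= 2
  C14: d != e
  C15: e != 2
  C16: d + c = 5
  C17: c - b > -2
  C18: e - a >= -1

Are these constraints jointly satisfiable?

Unsatisfiable

From constraints 1 and 10: f ≤ c ≤ 1. From constraint 13: e ≤ 2. Hence f + e ≤ 3. But constraint 3 requires f + e = 4, and 4 > 3. Contradiction.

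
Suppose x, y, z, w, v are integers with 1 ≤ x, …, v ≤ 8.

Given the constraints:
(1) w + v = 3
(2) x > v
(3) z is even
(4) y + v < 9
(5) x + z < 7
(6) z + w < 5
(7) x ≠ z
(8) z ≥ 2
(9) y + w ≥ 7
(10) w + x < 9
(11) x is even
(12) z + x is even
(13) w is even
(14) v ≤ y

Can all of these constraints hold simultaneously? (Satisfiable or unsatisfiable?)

Try x = 4, y = 7, z = 2, w = 2, v = 1.
Check constraint 1: w + v = 3; constraint 4: y + v = 8; constraint 5: x + z = 6. The remaining constraints are straightforward to verify.

Satisfiable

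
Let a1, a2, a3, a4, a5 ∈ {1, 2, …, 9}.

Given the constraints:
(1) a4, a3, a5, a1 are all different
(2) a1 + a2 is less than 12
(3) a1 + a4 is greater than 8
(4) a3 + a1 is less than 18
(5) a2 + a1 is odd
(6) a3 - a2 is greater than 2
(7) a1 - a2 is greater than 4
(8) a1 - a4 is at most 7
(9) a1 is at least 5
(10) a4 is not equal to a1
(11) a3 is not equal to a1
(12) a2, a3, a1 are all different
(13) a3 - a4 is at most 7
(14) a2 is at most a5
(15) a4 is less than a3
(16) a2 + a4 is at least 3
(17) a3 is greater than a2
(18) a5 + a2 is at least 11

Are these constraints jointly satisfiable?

Try a1 = 8, a2 = 3, a3 = 7, a4 = 3, a5 = 9.
Check constraint 2: a1 + a2 = 11; constraint 3: a1 + a4 = 11. The remaining constraints are straightforward to verify.

Satisfiable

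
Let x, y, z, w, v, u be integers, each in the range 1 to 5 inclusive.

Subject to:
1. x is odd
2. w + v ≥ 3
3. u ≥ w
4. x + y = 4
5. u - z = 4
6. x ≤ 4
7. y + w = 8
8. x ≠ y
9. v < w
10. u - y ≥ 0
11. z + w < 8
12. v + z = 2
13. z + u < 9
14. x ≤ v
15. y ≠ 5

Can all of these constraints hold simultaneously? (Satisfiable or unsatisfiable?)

Satisfiable

Setting (x, y, z, w, v, u) = (1, 3, 1, 5, 1, 5) satisfies everything: constraint 2: w + v = 6; constraint 4: x + y = 4, and the others follow.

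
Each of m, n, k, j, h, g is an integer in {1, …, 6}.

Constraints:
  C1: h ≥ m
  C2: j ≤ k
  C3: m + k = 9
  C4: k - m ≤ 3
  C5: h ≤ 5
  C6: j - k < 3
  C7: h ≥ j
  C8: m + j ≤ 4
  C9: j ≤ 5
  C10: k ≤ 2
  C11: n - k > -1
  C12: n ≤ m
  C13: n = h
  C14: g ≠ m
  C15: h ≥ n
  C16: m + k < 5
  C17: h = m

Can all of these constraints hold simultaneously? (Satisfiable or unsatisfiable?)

Unsatisfiable

From constraints 1 and 5: m ≤ h ≤ 5. From constraint 10: k ≤ 2. Hence m + k ≤ 7. But constraint 3 requires m + k = 9, and 9 > 7. Contradiction.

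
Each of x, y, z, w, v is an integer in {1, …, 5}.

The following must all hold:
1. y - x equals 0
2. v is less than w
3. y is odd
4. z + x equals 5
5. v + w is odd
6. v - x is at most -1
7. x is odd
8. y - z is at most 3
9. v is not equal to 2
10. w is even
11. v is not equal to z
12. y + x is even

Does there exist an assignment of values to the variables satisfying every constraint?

One satisfying assignment is x = 3, y = 3, z = 2, w = 4, v = 1.
For the less obvious constraints — constraint 1: y - x = 0; constraint 4: z + x = 5 — and the others hold by inspection.

Satisfiable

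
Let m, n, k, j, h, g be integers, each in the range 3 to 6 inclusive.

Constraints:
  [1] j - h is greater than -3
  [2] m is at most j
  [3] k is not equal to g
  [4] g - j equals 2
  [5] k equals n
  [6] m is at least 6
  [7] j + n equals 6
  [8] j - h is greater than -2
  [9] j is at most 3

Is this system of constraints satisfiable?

From constraints 2 and 6: j ≥ m and m ≥ 6, so j ≥ 6. From constraint 9: j ≤ 3. But 3 < 6, so no value of j works.

Unsatisfiable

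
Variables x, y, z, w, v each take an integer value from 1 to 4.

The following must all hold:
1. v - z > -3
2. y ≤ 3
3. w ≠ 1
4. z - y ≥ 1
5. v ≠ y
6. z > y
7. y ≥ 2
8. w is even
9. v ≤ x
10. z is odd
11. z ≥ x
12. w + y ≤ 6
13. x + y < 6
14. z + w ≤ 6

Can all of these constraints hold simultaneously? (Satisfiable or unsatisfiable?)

Satisfiable

Setting (x, y, z, w, v) = (2, 2, 3, 2, 1) satisfies everything: constraint 1: v - z = -2; constraint 4: z - y = 1, and the others follow.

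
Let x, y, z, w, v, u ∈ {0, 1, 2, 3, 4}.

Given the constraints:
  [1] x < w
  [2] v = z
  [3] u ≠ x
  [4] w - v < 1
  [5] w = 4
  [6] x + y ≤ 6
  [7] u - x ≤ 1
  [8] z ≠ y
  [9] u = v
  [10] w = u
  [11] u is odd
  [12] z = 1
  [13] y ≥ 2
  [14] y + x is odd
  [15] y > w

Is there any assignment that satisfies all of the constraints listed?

Constraint 5 fixes w = 4 and constraint 12 fixes z = 1. Constraints 2, 9, and 10 give w = u = v = z, so w = z. But 4 ≠ 1 — contradiction.

Unsatisfiable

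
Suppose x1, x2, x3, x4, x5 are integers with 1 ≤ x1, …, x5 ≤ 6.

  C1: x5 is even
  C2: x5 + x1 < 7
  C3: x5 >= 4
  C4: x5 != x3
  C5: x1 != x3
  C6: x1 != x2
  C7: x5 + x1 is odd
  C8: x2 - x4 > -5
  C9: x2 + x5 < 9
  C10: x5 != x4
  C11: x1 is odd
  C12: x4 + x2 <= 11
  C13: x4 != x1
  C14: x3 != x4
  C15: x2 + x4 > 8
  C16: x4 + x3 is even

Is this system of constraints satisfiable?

One satisfying assignment is x1 = 1, x2 = 4, x3 = 2, x4 = 6, x5 = 4.
For the less obvious constraints — constraint 2: x5 + x1 = 5; constraint 8: x2 - x4 = -2; constraint 9: x2 + x5 = 8 — and the others hold by inspection.

Satisfiable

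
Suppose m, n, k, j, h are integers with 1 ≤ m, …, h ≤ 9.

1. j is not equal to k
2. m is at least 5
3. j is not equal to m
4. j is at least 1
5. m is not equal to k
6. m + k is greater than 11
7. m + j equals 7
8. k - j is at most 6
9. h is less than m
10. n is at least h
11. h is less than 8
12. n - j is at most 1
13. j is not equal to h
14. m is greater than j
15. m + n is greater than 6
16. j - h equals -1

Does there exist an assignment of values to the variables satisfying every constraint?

Take m = 5, n = 3, k = 8, j = 2, h = 3. Then constraint 6: m + k = 13; constraint 7: m + j = 7; constraint 8: k - j = 6, and every other listed constraint is also met.

Satisfiable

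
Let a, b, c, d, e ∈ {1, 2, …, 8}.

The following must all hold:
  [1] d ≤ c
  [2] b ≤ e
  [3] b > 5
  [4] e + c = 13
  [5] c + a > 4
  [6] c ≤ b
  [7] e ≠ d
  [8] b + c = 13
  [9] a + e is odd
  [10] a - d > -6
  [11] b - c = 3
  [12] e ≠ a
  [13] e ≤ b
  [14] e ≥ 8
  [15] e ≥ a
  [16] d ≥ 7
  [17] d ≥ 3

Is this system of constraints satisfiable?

Unsatisfiable

From constraints 13 and 14: b ≥ e ≥ 8. From constraints 1 and 16: c ≥ d ≥ 7. Hence b + c ≥ 15. But constraint 8 requires b + c = 13, and 13 < 15. Contradiction.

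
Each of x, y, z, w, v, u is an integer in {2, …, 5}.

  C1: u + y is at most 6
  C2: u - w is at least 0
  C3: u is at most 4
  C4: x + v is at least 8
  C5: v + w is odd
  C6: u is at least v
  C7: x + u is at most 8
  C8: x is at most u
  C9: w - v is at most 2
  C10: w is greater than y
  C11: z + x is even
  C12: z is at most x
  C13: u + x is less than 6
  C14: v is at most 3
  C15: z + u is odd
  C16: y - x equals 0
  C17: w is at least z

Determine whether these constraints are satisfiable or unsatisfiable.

From constraints 3 and 8: x ≤ u ≤ 4. From constraint 14: v ≤ 3. Hence x + v ≤ 7. But constraint 4 requires x + v ≥ 8, and 8 > 7. Contradiction.

Unsatisfiable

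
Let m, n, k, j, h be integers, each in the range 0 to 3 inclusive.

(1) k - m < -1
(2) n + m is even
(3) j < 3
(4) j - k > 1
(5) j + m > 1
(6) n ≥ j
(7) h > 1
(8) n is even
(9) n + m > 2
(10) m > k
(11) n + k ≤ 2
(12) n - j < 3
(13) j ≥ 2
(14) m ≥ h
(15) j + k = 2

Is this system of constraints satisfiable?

Try m = 2, n = 2, k = 0, j = 2, h = 2.
Check constraint 1: k - m = -2; constraint 4: j - k = 2. The remaining constraints are straightforward to verify.

Satisfiable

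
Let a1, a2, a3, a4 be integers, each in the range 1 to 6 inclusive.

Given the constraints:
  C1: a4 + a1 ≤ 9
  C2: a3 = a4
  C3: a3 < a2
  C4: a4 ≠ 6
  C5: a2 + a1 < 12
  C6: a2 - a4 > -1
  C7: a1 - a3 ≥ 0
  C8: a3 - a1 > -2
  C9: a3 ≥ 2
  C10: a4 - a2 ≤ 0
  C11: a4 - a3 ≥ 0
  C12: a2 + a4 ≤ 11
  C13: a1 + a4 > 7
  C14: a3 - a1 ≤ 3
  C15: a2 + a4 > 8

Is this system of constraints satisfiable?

Satisfiable

One satisfying assignment is a1 = 4, a2 = 5, a3 = 4, a4 = 4.
For the less obvious constraints — constraint 1: a4 + a1 = 8; constraint 5: a2 + a1 = 9 — and the others hold by inspection.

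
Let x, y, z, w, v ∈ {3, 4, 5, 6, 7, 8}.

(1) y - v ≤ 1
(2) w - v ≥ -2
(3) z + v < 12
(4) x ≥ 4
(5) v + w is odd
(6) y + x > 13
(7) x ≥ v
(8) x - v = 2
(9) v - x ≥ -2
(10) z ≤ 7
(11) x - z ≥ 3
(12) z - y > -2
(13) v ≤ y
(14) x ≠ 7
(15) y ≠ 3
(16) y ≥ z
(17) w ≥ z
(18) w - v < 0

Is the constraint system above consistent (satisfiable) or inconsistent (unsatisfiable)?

Try x = 8, y = 6, z = 5, w = 5, v = 6.
Check constraint 1: y - v = 0; constraint 2: w - v = -1; constraint 3: z + v = 11. The remaining constraints are straightforward to verify.

Satisfiable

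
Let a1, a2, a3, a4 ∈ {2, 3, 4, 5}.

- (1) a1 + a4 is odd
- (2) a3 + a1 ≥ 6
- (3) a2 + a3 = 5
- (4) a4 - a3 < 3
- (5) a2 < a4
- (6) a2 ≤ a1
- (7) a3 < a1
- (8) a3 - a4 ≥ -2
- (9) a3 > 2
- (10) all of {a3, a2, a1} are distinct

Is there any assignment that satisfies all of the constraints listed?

Satisfiable

Take a1 = 4, a2 = 2, a3 = 3, a4 = 5. Then constraint 2: a3 + a1 = 7; constraint 3: a2 + a3 = 5, and every other listed constraint is also met.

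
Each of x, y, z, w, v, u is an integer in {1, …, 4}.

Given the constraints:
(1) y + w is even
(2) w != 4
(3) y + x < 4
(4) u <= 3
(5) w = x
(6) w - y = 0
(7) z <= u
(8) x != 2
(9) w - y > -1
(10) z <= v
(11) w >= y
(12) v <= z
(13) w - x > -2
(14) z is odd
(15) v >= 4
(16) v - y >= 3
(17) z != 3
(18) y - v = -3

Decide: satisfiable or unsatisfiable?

From constraints 12 and 15: z ≥ v and v ≥ 4, so z ≥ 4. From constraints 4 and 7: z ≤ u and u ≤ 3, so z ≤ 3. But 3 < 4, so no value of z works.

Unsatisfiable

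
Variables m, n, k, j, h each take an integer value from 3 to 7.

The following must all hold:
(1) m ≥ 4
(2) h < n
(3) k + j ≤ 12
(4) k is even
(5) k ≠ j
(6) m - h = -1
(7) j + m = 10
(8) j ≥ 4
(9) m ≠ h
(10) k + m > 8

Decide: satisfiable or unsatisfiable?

Try m = 5, n = 7, k = 6, j = 5, h = 6.
Check constraint 3: k + j = 11; constraint 6: m - h = -1; constraint 7: j + m = 10. The remaining constraints are straightforward to verify.

Satisfiable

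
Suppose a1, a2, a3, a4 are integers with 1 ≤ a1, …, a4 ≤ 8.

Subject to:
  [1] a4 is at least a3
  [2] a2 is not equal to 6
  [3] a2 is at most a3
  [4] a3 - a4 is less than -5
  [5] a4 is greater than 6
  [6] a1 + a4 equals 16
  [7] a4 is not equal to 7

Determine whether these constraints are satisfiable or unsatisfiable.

Try a1 = 8, a2 = 2, a3 = 2, a4 = 8.
Check constraint 1: a4 = 8, a3 = 2; constraint 4: a3 - a4 = -6; constraint 6: a1 + a4 = 16. The remaining constraints are straightforward to verify.

Satisfiable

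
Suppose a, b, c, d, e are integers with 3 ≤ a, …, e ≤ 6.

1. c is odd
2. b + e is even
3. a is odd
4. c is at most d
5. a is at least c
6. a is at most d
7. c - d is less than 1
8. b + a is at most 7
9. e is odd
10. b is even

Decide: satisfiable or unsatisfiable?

Constraint 10 makes b even and constraint 9 makes e odd, so b + e must be odd. Constraint 2 says b + e is even — contradiction.

Unsatisfiable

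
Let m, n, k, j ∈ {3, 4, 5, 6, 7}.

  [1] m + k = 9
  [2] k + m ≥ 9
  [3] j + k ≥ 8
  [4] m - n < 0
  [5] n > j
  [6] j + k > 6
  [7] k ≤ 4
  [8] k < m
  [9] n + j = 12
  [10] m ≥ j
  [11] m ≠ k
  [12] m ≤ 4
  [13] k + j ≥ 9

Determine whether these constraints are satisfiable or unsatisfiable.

From constraint 7: k ≤ 4. From constraints 10 and 12: j ≤ m ≤ 4. Hence k + j ≤ 8. But constraint 13 requires k + j ≥ 9, and 9 > 8. Contradiction.

Unsatisfiable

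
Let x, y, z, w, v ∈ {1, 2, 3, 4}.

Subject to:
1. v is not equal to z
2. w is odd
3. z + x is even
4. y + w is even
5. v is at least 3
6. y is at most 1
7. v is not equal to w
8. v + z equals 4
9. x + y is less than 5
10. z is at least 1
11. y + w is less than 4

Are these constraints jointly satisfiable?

Satisfiable

One satisfying assignment is x = 3, y = 1, z = 1, w = 1, v = 3.
For the less obvious constraints — constraint 8: v + z = 4; constraint 9: x + y = 4; constraint 11: y + w = 2 — and the others hold by inspection.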